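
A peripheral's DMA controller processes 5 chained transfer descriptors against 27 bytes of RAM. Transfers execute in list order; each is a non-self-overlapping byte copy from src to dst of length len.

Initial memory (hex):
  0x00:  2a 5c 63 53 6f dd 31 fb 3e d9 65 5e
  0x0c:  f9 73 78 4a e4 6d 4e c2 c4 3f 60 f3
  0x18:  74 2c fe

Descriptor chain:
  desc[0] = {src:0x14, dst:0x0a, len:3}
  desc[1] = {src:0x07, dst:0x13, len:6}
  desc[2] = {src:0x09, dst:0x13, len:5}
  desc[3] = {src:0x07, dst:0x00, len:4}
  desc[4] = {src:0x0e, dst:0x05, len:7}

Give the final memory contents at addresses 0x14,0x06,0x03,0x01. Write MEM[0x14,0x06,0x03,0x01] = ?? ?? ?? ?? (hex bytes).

D0: mem[0x0a..0x0c] <- [c4 3f 60]
D1: mem[0x13..0x18] <- [fb 3e d9 c4 3f 60]
D2: mem[0x13..0x17] <- [d9 c4 3f 60 73]
D3: mem[0x00..0x03] <- [fb 3e d9 c4]
D4: mem[0x05..0x0b] <- [78 4a e4 6d 4e d9 c4]
query mem[0x14]=0xc4, mem[0x06]=0x4a, mem[0x03]=0xc4, mem[0x01]=0x3e

MEM[0x14,0x06,0x03,0x01] = c4 4a c4 3e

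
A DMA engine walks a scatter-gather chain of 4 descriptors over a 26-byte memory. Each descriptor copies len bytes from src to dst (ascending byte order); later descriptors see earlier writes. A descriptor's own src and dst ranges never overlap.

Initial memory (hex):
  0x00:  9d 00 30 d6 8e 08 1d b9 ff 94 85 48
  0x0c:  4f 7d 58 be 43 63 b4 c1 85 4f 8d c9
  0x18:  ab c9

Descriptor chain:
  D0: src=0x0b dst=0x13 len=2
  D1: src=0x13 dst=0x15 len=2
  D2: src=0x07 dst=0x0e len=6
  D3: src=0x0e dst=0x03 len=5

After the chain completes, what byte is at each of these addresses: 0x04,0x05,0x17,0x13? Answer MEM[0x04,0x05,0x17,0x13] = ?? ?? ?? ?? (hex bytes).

#0 dst[0x13+2] := {0x48,0x4f}
#1 dst[0x15+2] := {0x48,0x4f}
#2 dst[0x0e+6] := {0xb9,0xff,0x94,0x85,0x48,0x4f}
#3 dst[0x03+5] := {0xb9,0xff,0x94,0x85,0x48}
query mem[0x04]=0xff, mem[0x05]=0x94, mem[0x17]=0xc9, mem[0x13]=0x4f

MEM[0x04,0x05,0x17,0x13] = ff 94 c9 4f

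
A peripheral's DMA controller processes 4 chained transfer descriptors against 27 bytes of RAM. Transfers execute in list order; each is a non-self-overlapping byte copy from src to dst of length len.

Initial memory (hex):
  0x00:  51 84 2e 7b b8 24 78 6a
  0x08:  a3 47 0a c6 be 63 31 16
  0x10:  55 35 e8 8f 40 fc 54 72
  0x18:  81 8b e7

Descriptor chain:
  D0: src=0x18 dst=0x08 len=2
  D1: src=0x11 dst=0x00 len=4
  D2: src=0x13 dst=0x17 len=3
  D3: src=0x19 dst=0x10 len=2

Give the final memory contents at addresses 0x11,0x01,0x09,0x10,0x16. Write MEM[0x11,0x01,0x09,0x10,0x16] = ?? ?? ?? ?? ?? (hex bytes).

MEM[0x11,0x01,0x09,0x10,0x16] = e7 e8 8b fc 54

[0] 0x18->0x08 len=2 : 81 8b
[1] 0x11->0x00 len=4 : 35 e8 8f 40
[2] 0x13->0x17 len=3 : 8f 40 fc
[3] 0x19->0x10 len=2 : fc e7
query mem[0x11]=0xe7, mem[0x01]=0xe8, mem[0x09]=0x8b, mem[0x10]=0xfc, mem[0x16]=0x54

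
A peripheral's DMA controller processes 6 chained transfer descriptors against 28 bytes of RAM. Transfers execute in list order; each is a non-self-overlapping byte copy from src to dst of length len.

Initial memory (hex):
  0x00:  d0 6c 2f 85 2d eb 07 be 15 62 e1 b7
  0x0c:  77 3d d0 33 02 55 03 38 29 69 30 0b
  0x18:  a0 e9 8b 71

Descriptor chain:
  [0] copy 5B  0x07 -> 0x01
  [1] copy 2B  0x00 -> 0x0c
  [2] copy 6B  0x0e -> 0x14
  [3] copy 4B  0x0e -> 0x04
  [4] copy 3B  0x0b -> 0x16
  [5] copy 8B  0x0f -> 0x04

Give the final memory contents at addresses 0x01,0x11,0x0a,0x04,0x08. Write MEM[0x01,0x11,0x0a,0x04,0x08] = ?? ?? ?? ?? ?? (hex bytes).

  after D0: wrote 5B at 0x01 = be1562e1b7
  after D1: wrote 2B at 0x0c = d0be
  after D2: wrote 6B at 0x14 = d03302550338
  after D3: wrote 4B at 0x04 = d0330255
  after D4: wrote 3B at 0x16 = b7d0be
  after D5: wrote 8B at 0x04 = 3302550338d033b7
query mem[0x01]=0xbe, mem[0x11]=0x55, mem[0x0a]=0x33, mem[0x04]=0x33, mem[0x08]=0x38

MEM[0x01,0x11,0x0a,0x04,0x08] = be 55 33 33 38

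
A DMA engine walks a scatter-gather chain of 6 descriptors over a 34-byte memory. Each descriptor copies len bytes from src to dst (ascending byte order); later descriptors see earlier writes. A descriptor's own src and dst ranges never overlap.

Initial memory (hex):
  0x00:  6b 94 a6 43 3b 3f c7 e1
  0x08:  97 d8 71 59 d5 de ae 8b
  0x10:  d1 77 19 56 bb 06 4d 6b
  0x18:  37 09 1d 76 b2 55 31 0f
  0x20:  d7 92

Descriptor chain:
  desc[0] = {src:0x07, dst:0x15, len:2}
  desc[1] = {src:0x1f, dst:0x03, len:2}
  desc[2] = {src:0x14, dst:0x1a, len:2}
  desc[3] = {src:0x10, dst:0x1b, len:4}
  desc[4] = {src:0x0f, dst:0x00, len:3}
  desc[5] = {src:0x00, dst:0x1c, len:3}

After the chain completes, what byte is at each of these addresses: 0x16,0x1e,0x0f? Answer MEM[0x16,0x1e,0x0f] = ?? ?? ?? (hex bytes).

MEM[0x16,0x1e,0x0f] = 97 77 8b

D0: mem[0x15..0x16] <- [e1 97]
D1: mem[0x03..0x04] <- [0f d7]
D2: mem[0x1a..0x1b] <- [bb e1]
D3: mem[0x1b..0x1e] <- [d1 77 19 56]
D4: mem[0x00..0x02] <- [8b d1 77]
D5: mem[0x1c..0x1e] <- [8b d1 77]
query mem[0x16]=0x97, mem[0x1e]=0x77, mem[0x0f]=0x8b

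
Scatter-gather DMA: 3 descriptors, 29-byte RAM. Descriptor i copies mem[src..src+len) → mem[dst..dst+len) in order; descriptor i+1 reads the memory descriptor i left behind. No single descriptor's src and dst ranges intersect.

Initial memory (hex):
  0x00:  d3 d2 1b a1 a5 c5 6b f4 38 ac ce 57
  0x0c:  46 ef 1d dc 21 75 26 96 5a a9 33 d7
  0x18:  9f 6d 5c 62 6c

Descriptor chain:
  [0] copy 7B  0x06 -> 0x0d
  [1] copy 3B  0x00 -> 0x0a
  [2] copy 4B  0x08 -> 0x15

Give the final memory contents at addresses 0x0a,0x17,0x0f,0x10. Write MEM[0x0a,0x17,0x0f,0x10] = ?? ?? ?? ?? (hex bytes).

MEM[0x0a,0x17,0x0f,0x10] = d3 d3 38 ac

D0: mem[0x0d..0x13] <- [6b f4 38 ac ce 57 46]
D1: mem[0x0a..0x0c] <- [d3 d2 1b]
D2: mem[0x15..0x18] <- [38 ac d3 d2]
query mem[0x0a]=0xd3, mem[0x17]=0xd3, mem[0x0f]=0x38, mem[0x10]=0xac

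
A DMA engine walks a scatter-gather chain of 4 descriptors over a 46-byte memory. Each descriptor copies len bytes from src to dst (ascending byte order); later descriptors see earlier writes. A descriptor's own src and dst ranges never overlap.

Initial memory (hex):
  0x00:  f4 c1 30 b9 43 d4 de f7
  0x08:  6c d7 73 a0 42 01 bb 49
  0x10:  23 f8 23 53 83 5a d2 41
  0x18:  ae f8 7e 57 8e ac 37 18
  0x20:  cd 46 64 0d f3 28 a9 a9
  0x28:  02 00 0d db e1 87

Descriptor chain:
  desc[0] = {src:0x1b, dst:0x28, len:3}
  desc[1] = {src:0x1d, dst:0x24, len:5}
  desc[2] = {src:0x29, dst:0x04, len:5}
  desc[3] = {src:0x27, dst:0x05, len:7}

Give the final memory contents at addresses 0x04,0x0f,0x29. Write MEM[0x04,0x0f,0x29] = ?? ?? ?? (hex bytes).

MEM[0x04,0x0f,0x29] = 8e 49 8e

#0 dst[0x28+3] := {0x57,0x8e,0xac}
#1 dst[0x24+5] := {0xac,0x37,0x18,0xcd,0x46}
#2 dst[0x04+5] := {0x8e,0xac,0xdb,0xe1,0x87}
#3 dst[0x05+7] := {0xcd,0x46,0x8e,0xac,0xdb,0xe1,0x87}
query mem[0x04]=0x8e, mem[0x0f]=0x49, mem[0x29]=0x8e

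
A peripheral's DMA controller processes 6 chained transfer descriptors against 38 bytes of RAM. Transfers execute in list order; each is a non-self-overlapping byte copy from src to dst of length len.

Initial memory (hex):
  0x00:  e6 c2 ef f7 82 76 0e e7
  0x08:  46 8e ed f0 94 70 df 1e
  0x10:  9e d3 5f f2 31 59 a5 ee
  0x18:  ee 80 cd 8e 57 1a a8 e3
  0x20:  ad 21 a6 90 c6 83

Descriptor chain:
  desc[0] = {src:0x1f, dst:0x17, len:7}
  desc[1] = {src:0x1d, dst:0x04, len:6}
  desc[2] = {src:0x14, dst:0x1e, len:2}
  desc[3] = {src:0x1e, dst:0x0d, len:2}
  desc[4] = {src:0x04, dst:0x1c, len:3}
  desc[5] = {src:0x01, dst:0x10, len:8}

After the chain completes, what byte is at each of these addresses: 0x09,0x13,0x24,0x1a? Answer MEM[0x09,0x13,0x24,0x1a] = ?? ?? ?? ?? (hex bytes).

MEM[0x09,0x13,0x24,0x1a] = a6 83 c6 a6

D0: mem[0x17..0x1d] <- [e3 ad 21 a6 90 c6 83]
D1: mem[0x04..0x09] <- [83 a8 e3 ad 21 a6]
D2: mem[0x1e..0x1f] <- [31 59]
D3: mem[0x0d..0x0e] <- [31 59]
D4: mem[0x1c..0x1e] <- [83 a8 e3]
D5: mem[0x10..0x17] <- [c2 ef f7 83 a8 e3 ad 21]
query mem[0x09]=0xa6, mem[0x13]=0x83, mem[0x24]=0xc6, mem[0x1a]=0xa6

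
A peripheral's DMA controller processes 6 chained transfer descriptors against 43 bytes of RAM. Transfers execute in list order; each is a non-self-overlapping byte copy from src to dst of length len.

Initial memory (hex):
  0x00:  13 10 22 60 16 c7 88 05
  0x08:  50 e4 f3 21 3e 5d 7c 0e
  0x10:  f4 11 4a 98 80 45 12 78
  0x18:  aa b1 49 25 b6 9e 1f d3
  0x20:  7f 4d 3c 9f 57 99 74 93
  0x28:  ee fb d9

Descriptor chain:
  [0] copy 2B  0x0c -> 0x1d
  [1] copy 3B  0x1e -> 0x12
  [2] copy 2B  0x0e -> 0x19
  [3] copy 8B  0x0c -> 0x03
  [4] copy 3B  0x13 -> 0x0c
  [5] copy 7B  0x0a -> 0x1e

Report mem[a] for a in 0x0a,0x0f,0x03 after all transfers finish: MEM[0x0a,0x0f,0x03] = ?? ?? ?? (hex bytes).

MEM[0x0a,0x0f,0x03] = d3 0e 3e

  after D0: wrote 2B at 0x1d = 3e5d
  after D1: wrote 3B at 0x12 = 5dd37f
  after D2: wrote 2B at 0x19 = 7c0e
  after D3: wrote 8B at 0x03 = 3e5d7c0ef4115dd3
  after D4: wrote 3B at 0x0c = d37f45
  after D5: wrote 7B at 0x1e = d321d37f450ef4
query mem[0x0a]=0xd3, mem[0x0f]=0x0e, mem[0x03]=0x3e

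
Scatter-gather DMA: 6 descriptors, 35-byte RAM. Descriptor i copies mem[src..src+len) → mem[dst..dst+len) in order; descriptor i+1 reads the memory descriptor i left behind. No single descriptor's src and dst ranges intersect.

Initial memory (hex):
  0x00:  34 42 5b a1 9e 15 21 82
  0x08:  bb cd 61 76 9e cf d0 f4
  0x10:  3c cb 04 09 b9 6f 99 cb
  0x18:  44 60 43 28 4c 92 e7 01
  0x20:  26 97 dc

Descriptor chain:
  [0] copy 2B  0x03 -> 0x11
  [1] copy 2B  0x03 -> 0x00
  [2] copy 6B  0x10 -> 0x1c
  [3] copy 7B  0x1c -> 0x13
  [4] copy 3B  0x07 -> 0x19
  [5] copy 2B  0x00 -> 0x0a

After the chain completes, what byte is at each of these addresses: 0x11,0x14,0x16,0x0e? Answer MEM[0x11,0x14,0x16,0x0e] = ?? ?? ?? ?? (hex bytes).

MEM[0x11,0x14,0x16,0x0e] = a1 a1 09 d0

  after D0: wrote 2B at 0x11 = a19e
  after D1: wrote 2B at 0x00 = a19e
  after D2: wrote 6B at 0x1c = 3ca19e09b96f
  after D3: wrote 7B at 0x13 = 3ca19e09b96fdc
  after D4: wrote 3B at 0x19 = 82bbcd
  after D5: wrote 2B at 0x0a = a19e
query mem[0x11]=0xa1, mem[0x14]=0xa1, mem[0x16]=0x09, mem[0x0e]=0xd0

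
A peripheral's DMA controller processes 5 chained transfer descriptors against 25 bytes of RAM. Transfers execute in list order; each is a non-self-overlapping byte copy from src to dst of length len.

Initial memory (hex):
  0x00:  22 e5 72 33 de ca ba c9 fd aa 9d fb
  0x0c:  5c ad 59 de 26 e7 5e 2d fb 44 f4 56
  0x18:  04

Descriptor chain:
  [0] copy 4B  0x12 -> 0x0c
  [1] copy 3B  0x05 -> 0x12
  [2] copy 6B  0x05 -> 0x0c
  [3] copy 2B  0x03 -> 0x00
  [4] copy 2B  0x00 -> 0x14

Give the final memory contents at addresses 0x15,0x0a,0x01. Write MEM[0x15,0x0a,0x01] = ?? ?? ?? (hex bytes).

[0] 0x12->0x0c len=4 : 5e 2d fb 44
[1] 0x05->0x12 len=3 : ca ba c9
[2] 0x05->0x0c len=6 : ca ba c9 fd aa 9d
[3] 0x03->0x00 len=2 : 33 de
[4] 0x00->0x14 len=2 : 33 de
query mem[0x15]=0xde, mem[0x0a]=0x9d, mem[0x01]=0xde

MEM[0x15,0x0a,0x01] = de 9d de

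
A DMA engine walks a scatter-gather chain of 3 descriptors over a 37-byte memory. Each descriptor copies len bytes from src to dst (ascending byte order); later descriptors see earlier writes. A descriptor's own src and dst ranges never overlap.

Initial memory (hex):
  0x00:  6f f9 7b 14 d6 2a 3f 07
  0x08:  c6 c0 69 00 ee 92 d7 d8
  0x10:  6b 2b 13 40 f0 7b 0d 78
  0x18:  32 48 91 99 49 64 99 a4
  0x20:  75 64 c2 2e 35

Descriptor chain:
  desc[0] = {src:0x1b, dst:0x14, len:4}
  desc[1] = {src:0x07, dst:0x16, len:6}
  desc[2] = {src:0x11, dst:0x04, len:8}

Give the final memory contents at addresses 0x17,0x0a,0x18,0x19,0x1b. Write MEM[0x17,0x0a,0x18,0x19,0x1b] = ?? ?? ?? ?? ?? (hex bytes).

MEM[0x17,0x0a,0x18,0x19,0x1b] = c6 c6 c0 69 ee

[0] 0x1b->0x14 len=4 : 99 49 64 99
[1] 0x07->0x16 len=6 : 07 c6 c0 69 00 ee
[2] 0x11->0x04 len=8 : 2b 13 40 99 49 07 c6 c0
query mem[0x17]=0xc6, mem[0x0a]=0xc6, mem[0x18]=0xc0, mem[0x19]=0x69, mem[0x1b]=0xee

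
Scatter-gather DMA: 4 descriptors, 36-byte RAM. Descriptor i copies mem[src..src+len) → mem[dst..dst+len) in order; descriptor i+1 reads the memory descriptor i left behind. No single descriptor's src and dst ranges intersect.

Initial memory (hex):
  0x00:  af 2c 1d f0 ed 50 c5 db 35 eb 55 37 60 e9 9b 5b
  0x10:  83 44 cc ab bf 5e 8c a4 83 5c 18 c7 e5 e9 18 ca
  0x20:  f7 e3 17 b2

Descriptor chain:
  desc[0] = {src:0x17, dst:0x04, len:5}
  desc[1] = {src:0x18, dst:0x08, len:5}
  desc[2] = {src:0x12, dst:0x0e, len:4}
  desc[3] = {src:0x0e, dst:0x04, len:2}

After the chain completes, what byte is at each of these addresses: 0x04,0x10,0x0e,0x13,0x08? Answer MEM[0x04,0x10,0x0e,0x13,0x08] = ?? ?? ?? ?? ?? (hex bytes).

MEM[0x04,0x10,0x0e,0x13,0x08] = cc bf cc ab 83

#0 dst[0x04+5] := {0xa4,0x83,0x5c,0x18,0xc7}
#1 dst[0x08+5] := {0x83,0x5c,0x18,0xc7,0xe5}
#2 dst[0x0e+4] := {0xcc,0xab,0xbf,0x5e}
#3 dst[0x04+2] := {0xcc,0xab}
query mem[0x04]=0xcc, mem[0x10]=0xbf, mem[0x0e]=0xcc, mem[0x13]=0xab, mem[0x08]=0x83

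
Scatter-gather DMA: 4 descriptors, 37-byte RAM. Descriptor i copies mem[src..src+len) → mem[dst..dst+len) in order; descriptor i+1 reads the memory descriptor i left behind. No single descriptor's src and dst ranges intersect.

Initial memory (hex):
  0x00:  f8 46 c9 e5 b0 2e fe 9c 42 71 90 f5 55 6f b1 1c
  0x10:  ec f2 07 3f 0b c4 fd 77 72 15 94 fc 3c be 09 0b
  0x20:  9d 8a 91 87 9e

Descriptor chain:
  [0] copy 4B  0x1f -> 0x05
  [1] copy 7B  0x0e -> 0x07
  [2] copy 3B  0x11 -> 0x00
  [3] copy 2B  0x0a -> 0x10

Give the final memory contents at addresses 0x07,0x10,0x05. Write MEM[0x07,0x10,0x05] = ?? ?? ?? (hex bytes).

[0] 0x1f->0x05 len=4 : 0b 9d 8a 91
[1] 0x0e->0x07 len=7 : b1 1c ec f2 07 3f 0b
[2] 0x11->0x00 len=3 : f2 07 3f
[3] 0x0a->0x10 len=2 : f2 07
query mem[0x07]=0xb1, mem[0x10]=0xf2, mem[0x05]=0x0b

MEM[0x07,0x10,0x05] = b1 f2 0b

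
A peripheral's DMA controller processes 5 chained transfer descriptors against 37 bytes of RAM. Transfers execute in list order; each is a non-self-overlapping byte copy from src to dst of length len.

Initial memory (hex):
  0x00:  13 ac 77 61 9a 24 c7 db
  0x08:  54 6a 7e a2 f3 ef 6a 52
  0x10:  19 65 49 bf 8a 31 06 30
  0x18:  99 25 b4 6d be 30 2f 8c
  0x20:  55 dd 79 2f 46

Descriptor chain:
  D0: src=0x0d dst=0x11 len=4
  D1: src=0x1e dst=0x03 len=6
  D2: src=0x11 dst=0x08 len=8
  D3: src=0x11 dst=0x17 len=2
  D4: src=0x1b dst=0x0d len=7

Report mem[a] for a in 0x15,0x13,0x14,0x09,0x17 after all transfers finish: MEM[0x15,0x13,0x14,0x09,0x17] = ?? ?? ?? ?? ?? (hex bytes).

  after D0: wrote 4B at 0x11 = ef6a5219
  after D1: wrote 6B at 0x03 = 2f8c55dd792f
  after D2: wrote 8B at 0x08 = ef6a521931063099
  after D3: wrote 2B at 0x17 = ef6a
  after D4: wrote 7B at 0x0d = 6dbe302f8c55dd
query mem[0x15]=0x31, mem[0x13]=0xdd, mem[0x14]=0x19, mem[0x09]=0x6a, mem[0x17]=0xef

MEM[0x15,0x13,0x14,0x09,0x17] = 31 dd 19 6a ef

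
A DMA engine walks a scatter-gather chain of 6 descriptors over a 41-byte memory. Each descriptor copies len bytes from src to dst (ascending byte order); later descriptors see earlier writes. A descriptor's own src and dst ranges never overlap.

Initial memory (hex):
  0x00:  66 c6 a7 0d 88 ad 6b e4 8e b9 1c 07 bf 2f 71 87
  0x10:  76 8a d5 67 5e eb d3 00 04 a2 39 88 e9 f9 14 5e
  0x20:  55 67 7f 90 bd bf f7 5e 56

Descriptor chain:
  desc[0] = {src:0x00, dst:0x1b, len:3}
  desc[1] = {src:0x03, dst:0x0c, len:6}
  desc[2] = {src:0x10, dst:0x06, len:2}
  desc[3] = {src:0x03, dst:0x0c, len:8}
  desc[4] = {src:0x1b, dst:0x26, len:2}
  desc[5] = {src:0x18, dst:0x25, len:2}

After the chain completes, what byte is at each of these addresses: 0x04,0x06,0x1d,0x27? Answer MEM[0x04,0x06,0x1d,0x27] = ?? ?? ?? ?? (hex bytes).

  after D0: wrote 3B at 0x1b = 66c6a7
  after D1: wrote 6B at 0x0c = 0d88ad6be48e
  after D2: wrote 2B at 0x06 = e48e
  after D3: wrote 8B at 0x0c = 0d88ade48e8eb91c
  after D4: wrote 2B at 0x26 = 66c6
  after D5: wrote 2B at 0x25 = 04a2
query mem[0x04]=0x88, mem[0x06]=0xe4, mem[0x1d]=0xa7, mem[0x27]=0xc6

MEM[0x04,0x06,0x1d,0x27] = 88 e4 a7 c6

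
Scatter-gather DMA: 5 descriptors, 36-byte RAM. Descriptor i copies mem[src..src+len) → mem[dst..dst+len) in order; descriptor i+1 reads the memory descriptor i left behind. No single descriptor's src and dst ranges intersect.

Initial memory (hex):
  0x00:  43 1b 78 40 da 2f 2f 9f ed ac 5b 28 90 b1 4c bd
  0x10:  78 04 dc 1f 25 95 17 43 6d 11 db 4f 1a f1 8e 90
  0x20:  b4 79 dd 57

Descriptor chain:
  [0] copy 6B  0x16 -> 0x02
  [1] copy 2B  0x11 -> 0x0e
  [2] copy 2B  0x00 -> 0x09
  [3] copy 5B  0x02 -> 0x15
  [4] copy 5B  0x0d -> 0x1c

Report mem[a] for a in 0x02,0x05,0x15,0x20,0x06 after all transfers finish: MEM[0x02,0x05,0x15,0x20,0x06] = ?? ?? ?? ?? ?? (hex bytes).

MEM[0x02,0x05,0x15,0x20,0x06] = 17 11 17 04 db

D0: mem[0x02..0x07] <- [17 43 6d 11 db 4f]
D1: mem[0x0e..0x0f] <- [04 dc]
D2: mem[0x09..0x0a] <- [43 1b]
D3: mem[0x15..0x19] <- [17 43 6d 11 db]
D4: mem[0x1c..0x20] <- [b1 04 dc 78 04]
query mem[0x02]=0x17, mem[0x05]=0x11, mem[0x15]=0x17, mem[0x20]=0x04, mem[0x06]=0xdb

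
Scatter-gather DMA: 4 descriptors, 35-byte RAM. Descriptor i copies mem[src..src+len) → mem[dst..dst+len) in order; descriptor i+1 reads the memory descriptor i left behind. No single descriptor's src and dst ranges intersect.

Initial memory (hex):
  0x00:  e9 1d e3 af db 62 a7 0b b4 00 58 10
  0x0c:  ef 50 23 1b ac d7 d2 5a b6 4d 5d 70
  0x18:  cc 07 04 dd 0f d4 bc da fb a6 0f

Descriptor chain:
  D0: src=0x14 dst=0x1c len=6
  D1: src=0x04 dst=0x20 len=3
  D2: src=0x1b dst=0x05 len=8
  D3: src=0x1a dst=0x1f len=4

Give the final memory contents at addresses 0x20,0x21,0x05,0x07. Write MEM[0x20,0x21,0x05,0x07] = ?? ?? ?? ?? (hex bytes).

D0: mem[0x1c..0x21] <- [b6 4d 5d 70 cc 07]
D1: mem[0x20..0x22] <- [db 62 a7]
D2: mem[0x05..0x0c] <- [dd b6 4d 5d 70 db 62 a7]
D3: mem[0x1f..0x22] <- [04 dd b6 4d]
query mem[0x20]=0xdd, mem[0x21]=0xb6, mem[0x05]=0xdd, mem[0x07]=0x4d

MEM[0x20,0x21,0x05,0x07] = dd b6 dd 4d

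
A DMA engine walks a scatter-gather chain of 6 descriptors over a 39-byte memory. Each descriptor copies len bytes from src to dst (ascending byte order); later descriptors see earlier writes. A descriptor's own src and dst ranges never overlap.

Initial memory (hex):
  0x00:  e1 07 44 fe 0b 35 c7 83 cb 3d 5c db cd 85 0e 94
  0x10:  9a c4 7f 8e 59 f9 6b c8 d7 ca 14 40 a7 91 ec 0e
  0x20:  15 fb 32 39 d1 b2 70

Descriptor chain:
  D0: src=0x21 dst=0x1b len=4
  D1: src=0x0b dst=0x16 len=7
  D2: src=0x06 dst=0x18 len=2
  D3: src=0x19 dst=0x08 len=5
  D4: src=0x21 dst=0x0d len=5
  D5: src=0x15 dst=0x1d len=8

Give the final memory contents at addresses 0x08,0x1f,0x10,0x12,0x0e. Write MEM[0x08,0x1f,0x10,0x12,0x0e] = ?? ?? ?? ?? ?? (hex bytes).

[0] 0x21->0x1b len=4 : fb 32 39 d1
[1] 0x0b->0x16 len=7 : db cd 85 0e 94 9a c4
[2] 0x06->0x18 len=2 : c7 83
[3] 0x19->0x08 len=5 : 83 94 9a c4 39
[4] 0x21->0x0d len=5 : fb 32 39 d1 b2
[5] 0x15->0x1d len=8 : f9 db cd c7 83 94 9a c4
query mem[0x08]=0x83, mem[0x1f]=0xcd, mem[0x10]=0xd1, mem[0x12]=0x7f, mem[0x0e]=0x32

MEM[0x08,0x1f,0x10,0x12,0x0e] = 83 cd d1 7f 32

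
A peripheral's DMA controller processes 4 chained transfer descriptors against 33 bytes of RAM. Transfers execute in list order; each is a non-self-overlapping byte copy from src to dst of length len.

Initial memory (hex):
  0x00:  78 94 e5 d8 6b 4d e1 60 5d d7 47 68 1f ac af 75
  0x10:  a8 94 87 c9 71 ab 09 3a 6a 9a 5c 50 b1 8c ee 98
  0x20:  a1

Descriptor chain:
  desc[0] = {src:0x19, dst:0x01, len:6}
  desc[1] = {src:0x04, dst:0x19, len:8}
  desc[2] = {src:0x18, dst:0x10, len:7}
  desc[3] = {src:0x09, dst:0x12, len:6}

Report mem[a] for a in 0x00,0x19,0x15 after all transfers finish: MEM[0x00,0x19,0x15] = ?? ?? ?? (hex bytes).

MEM[0x00,0x19,0x15] = 78 b1 1f

#0 dst[0x01+6] := {0x9a,0x5c,0x50,0xb1,0x8c,0xee}
#1 dst[0x19+8] := {0xb1,0x8c,0xee,0x60,0x5d,0xd7,0x47,0x68}
#2 dst[0x10+7] := {0x6a,0xb1,0x8c,0xee,0x60,0x5d,0xd7}
#3 dst[0x12+6] := {0xd7,0x47,0x68,0x1f,0xac,0xaf}
query mem[0x00]=0x78, mem[0x19]=0xb1, mem[0x15]=0x1f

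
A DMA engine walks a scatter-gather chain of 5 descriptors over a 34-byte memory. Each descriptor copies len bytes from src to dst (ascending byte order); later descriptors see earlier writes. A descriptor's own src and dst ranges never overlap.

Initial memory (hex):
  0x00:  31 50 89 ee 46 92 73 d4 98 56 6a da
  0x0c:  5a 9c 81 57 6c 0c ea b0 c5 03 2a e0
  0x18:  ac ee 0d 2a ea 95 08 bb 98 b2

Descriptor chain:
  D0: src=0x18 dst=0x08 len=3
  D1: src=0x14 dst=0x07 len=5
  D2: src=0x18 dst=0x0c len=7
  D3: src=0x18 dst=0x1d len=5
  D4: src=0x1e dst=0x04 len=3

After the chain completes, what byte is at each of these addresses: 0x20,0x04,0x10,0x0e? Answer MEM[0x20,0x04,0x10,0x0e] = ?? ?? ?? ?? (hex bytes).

MEM[0x20,0x04,0x10,0x0e] = 2a ee ea 0d

  after D0: wrote 3B at 0x08 = acee0d
  after D1: wrote 5B at 0x07 = c5032ae0ac
  after D2: wrote 7B at 0x0c = acee0d2aea9508
  after D3: wrote 5B at 0x1d = acee0d2aea
  after D4: wrote 3B at 0x04 = ee0d2a
query mem[0x20]=0x2a, mem[0x04]=0xee, mem[0x10]=0xea, mem[0x0e]=0x0d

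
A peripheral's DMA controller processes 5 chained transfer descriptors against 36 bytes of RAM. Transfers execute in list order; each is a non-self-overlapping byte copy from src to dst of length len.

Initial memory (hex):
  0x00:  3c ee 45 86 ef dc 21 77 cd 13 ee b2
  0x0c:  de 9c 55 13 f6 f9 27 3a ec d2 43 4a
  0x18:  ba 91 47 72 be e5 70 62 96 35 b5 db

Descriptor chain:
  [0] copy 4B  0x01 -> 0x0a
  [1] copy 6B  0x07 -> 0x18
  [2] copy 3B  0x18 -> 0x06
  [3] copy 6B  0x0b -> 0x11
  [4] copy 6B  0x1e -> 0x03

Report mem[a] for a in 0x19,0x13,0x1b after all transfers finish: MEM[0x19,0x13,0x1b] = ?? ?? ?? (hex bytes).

#0 dst[0x0a+4] := {0xee,0x45,0x86,0xef}
#1 dst[0x18+6] := {0x77,0xcd,0x13,0xee,0x45,0x86}
#2 dst[0x06+3] := {0x77,0xcd,0x13}
#3 dst[0x11+6] := {0x45,0x86,0xef,0x55,0x13,0xf6}
#4 dst[0x03+6] := {0x70,0x62,0x96,0x35,0xb5,0xdb}
query mem[0x19]=0xcd, mem[0x13]=0xef, mem[0x1b]=0xee

MEM[0x19,0x13,0x1b] = cd ef ee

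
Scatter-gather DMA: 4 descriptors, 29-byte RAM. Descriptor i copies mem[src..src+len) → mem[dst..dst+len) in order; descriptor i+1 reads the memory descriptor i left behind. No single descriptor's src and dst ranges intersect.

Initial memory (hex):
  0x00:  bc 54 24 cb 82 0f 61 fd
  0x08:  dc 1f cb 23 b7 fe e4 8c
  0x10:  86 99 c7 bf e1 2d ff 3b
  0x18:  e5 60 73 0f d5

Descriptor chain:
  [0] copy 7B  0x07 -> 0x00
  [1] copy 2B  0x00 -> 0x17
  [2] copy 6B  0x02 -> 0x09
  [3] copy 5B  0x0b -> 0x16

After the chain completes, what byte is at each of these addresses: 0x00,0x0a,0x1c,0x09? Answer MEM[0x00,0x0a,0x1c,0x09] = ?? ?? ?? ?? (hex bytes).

MEM[0x00,0x0a,0x1c,0x09] = fd cb d5 1f

  after D0: wrote 7B at 0x00 = fddc1fcb23b7fe
  after D1: wrote 2B at 0x17 = fddc
  after D2: wrote 6B at 0x09 = 1fcb23b7fefd
  after D3: wrote 5B at 0x16 = 23b7fefd8c
query mem[0x00]=0xfd, mem[0x0a]=0xcb, mem[0x1c]=0xd5, mem[0x09]=0x1f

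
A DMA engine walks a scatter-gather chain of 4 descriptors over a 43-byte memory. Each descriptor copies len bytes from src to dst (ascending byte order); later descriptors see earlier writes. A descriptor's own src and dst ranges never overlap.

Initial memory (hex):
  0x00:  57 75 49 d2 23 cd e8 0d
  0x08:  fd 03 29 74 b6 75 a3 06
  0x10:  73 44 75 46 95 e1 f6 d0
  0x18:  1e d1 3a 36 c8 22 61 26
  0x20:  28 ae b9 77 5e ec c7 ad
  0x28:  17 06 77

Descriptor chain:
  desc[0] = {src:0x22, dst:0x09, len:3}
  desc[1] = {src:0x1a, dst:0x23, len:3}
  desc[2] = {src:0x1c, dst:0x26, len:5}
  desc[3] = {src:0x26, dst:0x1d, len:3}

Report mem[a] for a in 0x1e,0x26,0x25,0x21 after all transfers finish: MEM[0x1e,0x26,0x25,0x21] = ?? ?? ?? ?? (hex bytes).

MEM[0x1e,0x26,0x25,0x21] = 22 c8 c8 ae

#0 dst[0x09+3] := {0xb9,0x77,0x5e}
#1 dst[0x23+3] := {0x3a,0x36,0xc8}
#2 dst[0x26+5] := {0xc8,0x22,0x61,0x26,0x28}
#3 dst[0x1d+3] := {0xc8,0x22,0x61}
query mem[0x1e]=0x22, mem[0x26]=0xc8, mem[0x25]=0xc8, mem[0x21]=0xae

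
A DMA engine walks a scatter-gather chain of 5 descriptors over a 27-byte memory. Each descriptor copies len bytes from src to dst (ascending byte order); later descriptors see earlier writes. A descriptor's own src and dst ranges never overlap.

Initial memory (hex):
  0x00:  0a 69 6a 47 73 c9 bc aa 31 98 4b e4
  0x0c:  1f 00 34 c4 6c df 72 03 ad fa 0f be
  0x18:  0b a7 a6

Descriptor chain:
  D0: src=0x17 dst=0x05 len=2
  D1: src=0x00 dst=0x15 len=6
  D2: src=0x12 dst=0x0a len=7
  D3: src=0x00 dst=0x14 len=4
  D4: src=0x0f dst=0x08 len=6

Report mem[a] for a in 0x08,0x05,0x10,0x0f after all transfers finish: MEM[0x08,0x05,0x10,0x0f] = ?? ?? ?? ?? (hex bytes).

MEM[0x08,0x05,0x10,0x0f] = 6a be 47 6a

  after D0: wrote 2B at 0x05 = be0b
  after D1: wrote 6B at 0x15 = 0a696a4773be
  after D2: wrote 7B at 0x0a = 7203ad0a696a47
  after D3: wrote 4B at 0x14 = 0a696a47
  after D4: wrote 6B at 0x08 = 6a47df72030a
query mem[0x08]=0x6a, mem[0x05]=0xbe, mem[0x10]=0x47, mem[0x0f]=0x6a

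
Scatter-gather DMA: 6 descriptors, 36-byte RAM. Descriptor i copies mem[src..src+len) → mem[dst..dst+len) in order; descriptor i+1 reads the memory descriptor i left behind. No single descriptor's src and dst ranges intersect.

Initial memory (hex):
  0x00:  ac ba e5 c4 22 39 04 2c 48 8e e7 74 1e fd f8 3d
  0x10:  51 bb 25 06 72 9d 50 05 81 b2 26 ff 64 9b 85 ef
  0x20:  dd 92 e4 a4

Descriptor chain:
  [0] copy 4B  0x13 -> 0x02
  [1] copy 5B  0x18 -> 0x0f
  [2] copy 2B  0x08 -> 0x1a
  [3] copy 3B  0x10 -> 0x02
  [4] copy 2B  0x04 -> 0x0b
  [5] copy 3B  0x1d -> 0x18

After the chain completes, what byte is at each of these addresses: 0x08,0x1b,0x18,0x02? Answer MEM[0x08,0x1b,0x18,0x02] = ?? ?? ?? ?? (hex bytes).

#0 dst[0x02+4] := {0x06,0x72,0x9d,0x50}
#1 dst[0x0f+5] := {0x81,0xb2,0x26,0xff,0x64}
#2 dst[0x1a+2] := {0x48,0x8e}
#3 dst[0x02+3] := {0xb2,0x26,0xff}
#4 dst[0x0b+2] := {0xff,0x50}
#5 dst[0x18+3] := {0x9b,0x85,0xef}
query mem[0x08]=0x48, mem[0x1b]=0x8e, mem[0x18]=0x9b, mem[0x02]=0xb2

MEM[0x08,0x1b,0x18,0x02] = 48 8e 9b b2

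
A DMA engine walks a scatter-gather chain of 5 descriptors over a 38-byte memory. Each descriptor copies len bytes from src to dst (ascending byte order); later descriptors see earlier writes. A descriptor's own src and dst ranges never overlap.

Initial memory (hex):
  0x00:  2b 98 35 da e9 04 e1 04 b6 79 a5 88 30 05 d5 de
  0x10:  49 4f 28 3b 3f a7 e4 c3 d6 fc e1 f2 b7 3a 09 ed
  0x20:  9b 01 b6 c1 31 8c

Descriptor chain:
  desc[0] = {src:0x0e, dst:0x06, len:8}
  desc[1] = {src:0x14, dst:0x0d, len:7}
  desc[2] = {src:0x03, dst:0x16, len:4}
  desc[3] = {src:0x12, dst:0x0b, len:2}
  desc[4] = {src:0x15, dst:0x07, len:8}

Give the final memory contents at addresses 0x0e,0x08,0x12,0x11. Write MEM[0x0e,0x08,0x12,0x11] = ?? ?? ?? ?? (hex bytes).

MEM[0x0e,0x08,0x12,0x11] = b7 da fc d6

[0] 0x0e->0x06 len=8 : d5 de 49 4f 28 3b 3f a7
[1] 0x14->0x0d len=7 : 3f a7 e4 c3 d6 fc e1
[2] 0x03->0x16 len=4 : da e9 04 d5
[3] 0x12->0x0b len=2 : fc e1
[4] 0x15->0x07 len=8 : a7 da e9 04 d5 e1 f2 b7
query mem[0x0e]=0xb7, mem[0x08]=0xda, mem[0x12]=0xfc, mem[0x11]=0xd6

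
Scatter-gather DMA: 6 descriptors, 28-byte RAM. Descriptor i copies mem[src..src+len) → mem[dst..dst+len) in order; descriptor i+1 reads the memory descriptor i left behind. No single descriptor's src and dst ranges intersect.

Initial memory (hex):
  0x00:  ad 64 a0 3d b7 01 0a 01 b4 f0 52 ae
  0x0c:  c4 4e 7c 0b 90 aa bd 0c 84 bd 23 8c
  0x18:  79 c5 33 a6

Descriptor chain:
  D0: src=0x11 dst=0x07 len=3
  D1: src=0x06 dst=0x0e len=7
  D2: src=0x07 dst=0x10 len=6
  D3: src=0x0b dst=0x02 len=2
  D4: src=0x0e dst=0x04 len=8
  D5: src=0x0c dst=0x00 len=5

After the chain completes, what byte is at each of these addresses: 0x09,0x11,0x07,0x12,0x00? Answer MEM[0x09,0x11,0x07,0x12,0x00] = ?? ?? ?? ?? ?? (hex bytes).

MEM[0x09,0x11,0x07,0x12,0x00] = 52 bd bd 0c c4

  after D0: wrote 3B at 0x07 = aabd0c
  after D1: wrote 7B at 0x0e = 0aaabd0c52aec4
  after D2: wrote 6B at 0x10 = aabd0c52aec4
  after D3: wrote 2B at 0x02 = aec4
  after D4: wrote 8B at 0x04 = 0aaaaabd0c52aec4
  after D5: wrote 5B at 0x00 = c44e0aaaaa
query mem[0x09]=0x52, mem[0x11]=0xbd, mem[0x07]=0xbd, mem[0x12]=0x0c, mem[0x00]=0xc4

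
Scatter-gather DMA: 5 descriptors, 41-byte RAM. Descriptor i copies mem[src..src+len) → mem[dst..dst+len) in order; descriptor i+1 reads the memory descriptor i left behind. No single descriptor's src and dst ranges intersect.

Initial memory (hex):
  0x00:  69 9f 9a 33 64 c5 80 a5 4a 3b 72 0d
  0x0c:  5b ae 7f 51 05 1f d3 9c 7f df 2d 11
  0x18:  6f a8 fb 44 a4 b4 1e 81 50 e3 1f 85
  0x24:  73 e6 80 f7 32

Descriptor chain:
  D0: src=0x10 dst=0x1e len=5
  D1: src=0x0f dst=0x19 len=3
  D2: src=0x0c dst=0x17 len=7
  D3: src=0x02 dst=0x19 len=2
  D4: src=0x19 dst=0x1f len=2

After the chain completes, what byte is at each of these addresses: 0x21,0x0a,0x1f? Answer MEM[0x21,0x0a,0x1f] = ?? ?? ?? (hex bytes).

MEM[0x21,0x0a,0x1f] = 9c 72 9a

[0] 0x10->0x1e len=5 : 05 1f d3 9c 7f
[1] 0x0f->0x19 len=3 : 51 05 1f
[2] 0x0c->0x17 len=7 : 5b ae 7f 51 05 1f d3
[3] 0x02->0x19 len=2 : 9a 33
[4] 0x19->0x1f len=2 : 9a 33
query mem[0x21]=0x9c, mem[0x0a]=0x72, mem[0x1f]=0x9a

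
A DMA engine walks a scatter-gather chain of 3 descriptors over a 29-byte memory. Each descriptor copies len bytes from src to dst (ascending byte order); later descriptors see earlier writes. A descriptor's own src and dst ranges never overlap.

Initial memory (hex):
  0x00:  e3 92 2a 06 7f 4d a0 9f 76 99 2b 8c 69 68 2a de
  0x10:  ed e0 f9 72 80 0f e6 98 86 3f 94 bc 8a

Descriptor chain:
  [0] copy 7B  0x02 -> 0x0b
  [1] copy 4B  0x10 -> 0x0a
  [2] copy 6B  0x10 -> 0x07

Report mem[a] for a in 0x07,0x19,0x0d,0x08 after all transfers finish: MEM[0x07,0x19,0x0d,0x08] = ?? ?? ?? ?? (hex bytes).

MEM[0x07,0x19,0x0d,0x08] = 9f 3f 72 76

D0: mem[0x0b..0x11] <- [2a 06 7f 4d a0 9f 76]
D1: mem[0x0a..0x0d] <- [9f 76 f9 72]
D2: mem[0x07..0x0c] <- [9f 76 f9 72 80 0f]
query mem[0x07]=0x9f, mem[0x19]=0x3f, mem[0x0d]=0x72, mem[0x08]=0x76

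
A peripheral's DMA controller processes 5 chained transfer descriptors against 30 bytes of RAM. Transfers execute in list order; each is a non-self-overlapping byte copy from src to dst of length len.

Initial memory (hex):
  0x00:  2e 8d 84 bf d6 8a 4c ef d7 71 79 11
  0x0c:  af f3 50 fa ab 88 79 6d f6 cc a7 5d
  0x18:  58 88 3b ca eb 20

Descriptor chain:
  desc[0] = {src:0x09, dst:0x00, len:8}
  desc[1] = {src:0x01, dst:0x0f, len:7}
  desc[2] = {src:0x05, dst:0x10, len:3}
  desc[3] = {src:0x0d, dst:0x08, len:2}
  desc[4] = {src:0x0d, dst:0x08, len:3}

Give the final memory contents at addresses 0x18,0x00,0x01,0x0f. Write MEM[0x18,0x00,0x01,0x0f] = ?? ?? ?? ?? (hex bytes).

D0: mem[0x00..0x07] <- [71 79 11 af f3 50 fa ab]
D1: mem[0x0f..0x15] <- [79 11 af f3 50 fa ab]
D2: mem[0x10..0x12] <- [50 fa ab]
D3: mem[0x08..0x09] <- [f3 50]
D4: mem[0x08..0x0a] <- [f3 50 79]
query mem[0x18]=0x58, mem[0x00]=0x71, mem[0x01]=0x79, mem[0x0f]=0x79

MEM[0x18,0x00,0x01,0x0f] = 58 71 79 79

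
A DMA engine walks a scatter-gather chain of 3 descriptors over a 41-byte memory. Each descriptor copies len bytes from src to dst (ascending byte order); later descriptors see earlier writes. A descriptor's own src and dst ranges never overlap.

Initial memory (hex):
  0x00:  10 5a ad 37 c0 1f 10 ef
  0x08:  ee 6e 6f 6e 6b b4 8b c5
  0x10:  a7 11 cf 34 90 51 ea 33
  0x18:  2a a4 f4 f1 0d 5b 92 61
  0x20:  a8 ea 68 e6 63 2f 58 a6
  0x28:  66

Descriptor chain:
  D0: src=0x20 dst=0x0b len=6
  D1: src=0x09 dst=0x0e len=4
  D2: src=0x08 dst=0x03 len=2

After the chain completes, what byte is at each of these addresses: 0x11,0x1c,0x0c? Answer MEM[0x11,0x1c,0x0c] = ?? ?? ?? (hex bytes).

MEM[0x11,0x1c,0x0c] = ea 0d ea

[0] 0x20->0x0b len=6 : a8 ea 68 e6 63 2f
[1] 0x09->0x0e len=4 : 6e 6f a8 ea
[2] 0x08->0x03 len=2 : ee 6e
query mem[0x11]=0xea, mem[0x1c]=0x0d, mem[0x0c]=0xea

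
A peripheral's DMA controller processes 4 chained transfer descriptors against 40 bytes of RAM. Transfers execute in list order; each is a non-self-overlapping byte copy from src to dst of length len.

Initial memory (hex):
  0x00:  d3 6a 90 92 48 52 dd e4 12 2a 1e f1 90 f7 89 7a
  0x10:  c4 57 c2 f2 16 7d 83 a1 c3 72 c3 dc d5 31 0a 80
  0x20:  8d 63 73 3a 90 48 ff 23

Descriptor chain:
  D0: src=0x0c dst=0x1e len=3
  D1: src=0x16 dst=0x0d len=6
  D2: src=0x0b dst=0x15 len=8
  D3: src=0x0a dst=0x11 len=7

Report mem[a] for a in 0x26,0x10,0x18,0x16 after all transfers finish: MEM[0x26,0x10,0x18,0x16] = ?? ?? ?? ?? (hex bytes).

MEM[0x26,0x10,0x18,0x16] = ff 72 a1 c3

#0 dst[0x1e+3] := {0x90,0xf7,0x89}
#1 dst[0x0d+6] := {0x83,0xa1,0xc3,0x72,0xc3,0xdc}
#2 dst[0x15+8] := {0xf1,0x90,0x83,0xa1,0xc3,0x72,0xc3,0xdc}
#3 dst[0x11+7] := {0x1e,0xf1,0x90,0x83,0xa1,0xc3,0x72}
query mem[0x26]=0xff, mem[0x10]=0x72, mem[0x18]=0xa1, mem[0x16]=0xc3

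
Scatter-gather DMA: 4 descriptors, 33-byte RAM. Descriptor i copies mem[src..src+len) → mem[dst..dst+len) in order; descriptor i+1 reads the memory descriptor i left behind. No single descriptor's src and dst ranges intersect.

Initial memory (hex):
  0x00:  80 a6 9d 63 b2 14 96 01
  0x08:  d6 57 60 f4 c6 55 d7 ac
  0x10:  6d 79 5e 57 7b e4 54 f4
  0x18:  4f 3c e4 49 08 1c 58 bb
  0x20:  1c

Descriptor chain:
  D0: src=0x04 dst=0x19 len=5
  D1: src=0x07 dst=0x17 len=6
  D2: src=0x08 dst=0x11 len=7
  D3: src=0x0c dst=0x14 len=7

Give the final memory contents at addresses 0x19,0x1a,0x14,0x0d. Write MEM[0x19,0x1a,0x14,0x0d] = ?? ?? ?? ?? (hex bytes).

MEM[0x19,0x1a,0x14,0x0d] = d6 57 c6 55

D0: mem[0x19..0x1d] <- [b2 14 96 01 d6]
D1: mem[0x17..0x1c] <- [01 d6 57 60 f4 c6]
D2: mem[0x11..0x17] <- [d6 57 60 f4 c6 55 d7]
D3: mem[0x14..0x1a] <- [c6 55 d7 ac 6d d6 57]
query mem[0x19]=0xd6, mem[0x1a]=0x57, mem[0x14]=0xc6, mem[0x0d]=0x55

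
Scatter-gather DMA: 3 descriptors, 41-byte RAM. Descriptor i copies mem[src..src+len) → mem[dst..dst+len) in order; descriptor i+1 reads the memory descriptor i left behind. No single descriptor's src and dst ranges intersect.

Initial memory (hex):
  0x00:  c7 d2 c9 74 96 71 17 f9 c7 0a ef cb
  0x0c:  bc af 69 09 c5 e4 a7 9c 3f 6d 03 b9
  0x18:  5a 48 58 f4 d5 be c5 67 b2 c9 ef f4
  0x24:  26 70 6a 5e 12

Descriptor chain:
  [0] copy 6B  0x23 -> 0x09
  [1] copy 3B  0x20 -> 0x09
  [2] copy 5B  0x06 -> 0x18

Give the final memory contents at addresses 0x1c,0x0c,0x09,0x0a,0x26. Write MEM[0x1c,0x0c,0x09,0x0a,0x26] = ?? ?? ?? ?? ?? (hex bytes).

  after D0: wrote 6B at 0x09 = f426706a5e12
  after D1: wrote 3B at 0x09 = b2c9ef
  after D2: wrote 5B at 0x18 = 17f9c7b2c9
query mem[0x1c]=0xc9, mem[0x0c]=0x6a, mem[0x09]=0xb2, mem[0x0a]=0xc9, mem[0x26]=0x6a

MEM[0x1c,0x0c,0x09,0x0a,0x26] = c9 6a b2 c9 6a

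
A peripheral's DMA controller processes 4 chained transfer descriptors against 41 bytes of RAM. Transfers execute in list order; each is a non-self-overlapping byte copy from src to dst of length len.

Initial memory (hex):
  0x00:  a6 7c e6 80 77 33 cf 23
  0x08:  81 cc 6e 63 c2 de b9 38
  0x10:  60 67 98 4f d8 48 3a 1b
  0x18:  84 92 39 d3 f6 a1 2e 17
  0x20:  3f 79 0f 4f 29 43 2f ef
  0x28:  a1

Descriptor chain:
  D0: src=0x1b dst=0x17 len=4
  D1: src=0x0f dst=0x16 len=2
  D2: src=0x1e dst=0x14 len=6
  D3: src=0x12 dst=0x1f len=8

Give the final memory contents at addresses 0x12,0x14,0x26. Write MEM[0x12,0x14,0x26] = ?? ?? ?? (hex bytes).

MEM[0x12,0x14,0x26] = 98 2e 4f

[0] 0x1b->0x17 len=4 : d3 f6 a1 2e
[1] 0x0f->0x16 len=2 : 38 60
[2] 0x1e->0x14 len=6 : 2e 17 3f 79 0f 4f
[3] 0x12->0x1f len=8 : 98 4f 2e 17 3f 79 0f 4f
query mem[0x12]=0x98, mem[0x14]=0x2e, mem[0x26]=0x4f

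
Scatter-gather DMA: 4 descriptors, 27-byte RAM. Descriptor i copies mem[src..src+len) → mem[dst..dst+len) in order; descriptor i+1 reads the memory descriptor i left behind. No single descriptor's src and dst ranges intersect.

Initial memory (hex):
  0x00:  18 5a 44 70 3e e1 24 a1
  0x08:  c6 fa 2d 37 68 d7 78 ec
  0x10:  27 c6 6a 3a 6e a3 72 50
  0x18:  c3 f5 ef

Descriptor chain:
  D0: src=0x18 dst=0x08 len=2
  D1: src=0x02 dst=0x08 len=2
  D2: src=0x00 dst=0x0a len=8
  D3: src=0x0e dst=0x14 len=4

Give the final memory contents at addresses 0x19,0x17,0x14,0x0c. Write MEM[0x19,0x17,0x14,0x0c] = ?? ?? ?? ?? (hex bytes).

[0] 0x18->0x08 len=2 : c3 f5
[1] 0x02->0x08 len=2 : 44 70
[2] 0x00->0x0a len=8 : 18 5a 44 70 3e e1 24 a1
[3] 0x0e->0x14 len=4 : 3e e1 24 a1
query mem[0x19]=0xf5, mem[0x17]=0xa1, mem[0x14]=0x3e, mem[0x0c]=0x44

MEM[0x19,0x17,0x14,0x0c] = f5 a1 3e 44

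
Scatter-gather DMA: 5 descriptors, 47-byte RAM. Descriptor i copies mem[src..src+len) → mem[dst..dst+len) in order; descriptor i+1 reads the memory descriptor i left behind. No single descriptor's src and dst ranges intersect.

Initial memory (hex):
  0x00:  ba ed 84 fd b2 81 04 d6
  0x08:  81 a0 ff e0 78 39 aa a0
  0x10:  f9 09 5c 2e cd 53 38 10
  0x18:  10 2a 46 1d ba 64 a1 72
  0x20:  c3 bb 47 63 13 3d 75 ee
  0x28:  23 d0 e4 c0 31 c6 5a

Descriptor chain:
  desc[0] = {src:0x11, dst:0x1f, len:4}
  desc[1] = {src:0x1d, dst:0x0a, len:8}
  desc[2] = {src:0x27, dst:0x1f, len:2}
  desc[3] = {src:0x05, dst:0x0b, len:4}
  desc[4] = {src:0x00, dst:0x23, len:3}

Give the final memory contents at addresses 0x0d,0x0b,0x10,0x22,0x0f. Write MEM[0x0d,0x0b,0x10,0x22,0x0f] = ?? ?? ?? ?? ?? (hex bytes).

[0] 0x11->0x1f len=4 : 09 5c 2e cd
[1] 0x1d->0x0a len=8 : 64 a1 09 5c 2e cd 63 13
[2] 0x27->0x1f len=2 : ee 23
[3] 0x05->0x0b len=4 : 81 04 d6 81
[4] 0x00->0x23 len=3 : ba ed 84
query mem[0x0d]=0xd6, mem[0x0b]=0x81, mem[0x10]=0x63, mem[0x22]=0xcd, mem[0x0f]=0xcd

MEM[0x0d,0x0b,0x10,0x22,0x0f] = d6 81 63 cd cd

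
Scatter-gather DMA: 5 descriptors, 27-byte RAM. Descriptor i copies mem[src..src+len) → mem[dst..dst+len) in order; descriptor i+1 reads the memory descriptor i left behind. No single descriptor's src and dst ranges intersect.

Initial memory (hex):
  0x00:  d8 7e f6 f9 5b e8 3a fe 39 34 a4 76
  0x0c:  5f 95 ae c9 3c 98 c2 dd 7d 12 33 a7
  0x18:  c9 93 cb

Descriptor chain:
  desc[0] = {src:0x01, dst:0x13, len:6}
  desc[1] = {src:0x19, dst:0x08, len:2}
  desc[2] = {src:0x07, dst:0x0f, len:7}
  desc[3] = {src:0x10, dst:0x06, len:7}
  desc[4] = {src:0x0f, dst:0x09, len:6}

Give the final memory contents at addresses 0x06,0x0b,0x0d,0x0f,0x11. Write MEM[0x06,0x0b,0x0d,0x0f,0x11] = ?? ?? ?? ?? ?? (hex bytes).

MEM[0x06,0x0b,0x0d,0x0f,0x11] = 93 cb 76 fe cb

[0] 0x01->0x13 len=6 : 7e f6 f9 5b e8 3a
[1] 0x19->0x08 len=2 : 93 cb
[2] 0x07->0x0f len=7 : fe 93 cb a4 76 5f 95
[3] 0x10->0x06 len=7 : 93 cb a4 76 5f 95 5b
[4] 0x0f->0x09 len=6 : fe 93 cb a4 76 5f
query mem[0x06]=0x93, mem[0x0b]=0xcb, mem[0x0d]=0x76, mem[0x0f]=0xfe, mem[0x11]=0xcb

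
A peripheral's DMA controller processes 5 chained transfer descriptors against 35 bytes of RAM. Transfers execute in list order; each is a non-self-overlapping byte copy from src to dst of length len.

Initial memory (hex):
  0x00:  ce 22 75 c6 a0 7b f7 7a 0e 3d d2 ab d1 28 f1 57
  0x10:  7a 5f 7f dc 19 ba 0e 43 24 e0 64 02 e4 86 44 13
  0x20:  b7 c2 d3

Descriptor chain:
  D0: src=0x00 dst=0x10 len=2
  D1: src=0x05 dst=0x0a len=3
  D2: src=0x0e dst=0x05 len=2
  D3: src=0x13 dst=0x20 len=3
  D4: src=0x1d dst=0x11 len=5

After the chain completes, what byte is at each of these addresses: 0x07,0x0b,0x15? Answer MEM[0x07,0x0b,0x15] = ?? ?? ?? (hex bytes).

D0: mem[0x10..0x11] <- [ce 22]
D1: mem[0x0a..0x0c] <- [7b f7 7a]
D2: mem[0x05..0x06] <- [f1 57]
D3: mem[0x20..0x22] <- [dc 19 ba]
D4: mem[0x11..0x15] <- [86 44 13 dc 19]
query mem[0x07]=0x7a, mem[0x0b]=0xf7, mem[0x15]=0x19

MEM[0x07,0x0b,0x15] = 7a f7 19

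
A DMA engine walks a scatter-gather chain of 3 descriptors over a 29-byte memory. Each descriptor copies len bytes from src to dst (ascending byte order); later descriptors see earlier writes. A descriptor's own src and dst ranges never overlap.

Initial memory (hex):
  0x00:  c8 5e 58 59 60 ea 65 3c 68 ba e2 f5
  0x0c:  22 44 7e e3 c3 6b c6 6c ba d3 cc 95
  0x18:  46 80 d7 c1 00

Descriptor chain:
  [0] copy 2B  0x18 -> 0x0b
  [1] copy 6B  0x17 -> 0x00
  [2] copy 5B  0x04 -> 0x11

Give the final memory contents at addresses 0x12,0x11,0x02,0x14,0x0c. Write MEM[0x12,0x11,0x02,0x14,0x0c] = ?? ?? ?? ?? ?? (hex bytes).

MEM[0x12,0x11,0x02,0x14,0x0c] = 00 c1 80 3c 80

[0] 0x18->0x0b len=2 : 46 80
[1] 0x17->0x00 len=6 : 95 46 80 d7 c1 00
[2] 0x04->0x11 len=5 : c1 00 65 3c 68
query mem[0x12]=0x00, mem[0x11]=0xc1, mem[0x02]=0x80, mem[0x14]=0x3c, mem[0x0c]=0x80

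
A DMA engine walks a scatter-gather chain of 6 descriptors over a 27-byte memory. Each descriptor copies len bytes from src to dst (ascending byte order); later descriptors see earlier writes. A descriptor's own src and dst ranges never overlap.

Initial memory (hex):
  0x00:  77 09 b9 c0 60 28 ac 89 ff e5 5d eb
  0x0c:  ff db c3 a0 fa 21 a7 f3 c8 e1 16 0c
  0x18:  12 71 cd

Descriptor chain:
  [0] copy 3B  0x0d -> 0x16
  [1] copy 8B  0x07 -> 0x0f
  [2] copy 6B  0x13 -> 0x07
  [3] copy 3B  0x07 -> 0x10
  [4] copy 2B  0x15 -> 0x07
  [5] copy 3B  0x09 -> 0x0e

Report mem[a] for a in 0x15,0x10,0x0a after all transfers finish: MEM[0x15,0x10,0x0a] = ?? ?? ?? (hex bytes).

  after D0: wrote 3B at 0x16 = dbc3a0
  after D1: wrote 8B at 0x0f = 89ffe55debffdbc3
  after D2: wrote 6B at 0x07 = ebffdbc3c3a0
  after D3: wrote 3B at 0x10 = ebffdb
  after D4: wrote 2B at 0x07 = dbc3
  after D5: wrote 3B at 0x0e = dbc3c3
query mem[0x15]=0xdb, mem[0x10]=0xc3, mem[0x0a]=0xc3

MEM[0x15,0x10,0x0a] = db c3 c3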